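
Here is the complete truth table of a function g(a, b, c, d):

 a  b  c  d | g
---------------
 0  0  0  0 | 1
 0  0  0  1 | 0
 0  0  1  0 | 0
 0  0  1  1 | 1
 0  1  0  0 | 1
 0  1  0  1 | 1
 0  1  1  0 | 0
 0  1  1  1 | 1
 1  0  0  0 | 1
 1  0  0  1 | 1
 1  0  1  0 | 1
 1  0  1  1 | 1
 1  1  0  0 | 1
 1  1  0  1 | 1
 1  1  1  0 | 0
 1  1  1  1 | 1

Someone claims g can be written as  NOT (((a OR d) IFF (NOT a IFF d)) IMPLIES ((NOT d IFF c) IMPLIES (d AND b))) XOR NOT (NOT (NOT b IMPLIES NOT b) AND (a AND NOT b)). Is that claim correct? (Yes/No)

No

Check the formula against g row by row:
  a=0, b=0, c=0, d=0: formula gives 1, g = 1 ✓
  a=0, b=0, c=0, d=1: formula gives 0, g = 0 ✓
  a=0, b=0, c=1, d=0: formula gives 0, g = 0 ✓
  a=0, b=0, c=1, d=1: formula gives 1, g = 1 ✓
  …
  a=1, b=0, c=1, d=0: formula gives 0, but g = 1 ✗
Row (1,0,1,0) is a counterexample, so the formula is not equivalent to g.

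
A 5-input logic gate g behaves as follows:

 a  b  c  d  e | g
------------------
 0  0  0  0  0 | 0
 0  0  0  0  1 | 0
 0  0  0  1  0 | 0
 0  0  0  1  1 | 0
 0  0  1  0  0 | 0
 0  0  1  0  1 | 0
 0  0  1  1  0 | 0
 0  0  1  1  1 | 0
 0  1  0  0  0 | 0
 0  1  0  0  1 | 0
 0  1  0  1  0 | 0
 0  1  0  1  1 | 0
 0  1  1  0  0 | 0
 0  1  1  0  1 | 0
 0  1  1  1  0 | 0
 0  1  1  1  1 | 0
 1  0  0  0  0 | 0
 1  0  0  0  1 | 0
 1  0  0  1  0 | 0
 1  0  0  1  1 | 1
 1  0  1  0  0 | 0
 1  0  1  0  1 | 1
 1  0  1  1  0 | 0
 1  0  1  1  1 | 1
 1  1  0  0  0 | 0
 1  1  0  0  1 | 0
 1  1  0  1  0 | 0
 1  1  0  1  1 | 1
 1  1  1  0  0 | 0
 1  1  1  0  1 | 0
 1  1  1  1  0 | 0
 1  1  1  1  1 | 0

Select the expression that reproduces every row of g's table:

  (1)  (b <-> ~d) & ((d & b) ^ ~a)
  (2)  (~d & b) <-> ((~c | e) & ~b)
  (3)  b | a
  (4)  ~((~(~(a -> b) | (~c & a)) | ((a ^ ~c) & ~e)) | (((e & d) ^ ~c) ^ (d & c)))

4

(1) fails at (0,0,0,1,0): the formula yields 1, g is 0.
(2) fails at (0,0,1,0,0): the formula yields 1, g is 0.
(3) fails at (0,1,0,0,0): the formula yields 1, g is 0.
That leaves (4). Evaluating it on every row reproduces the table of g exactly.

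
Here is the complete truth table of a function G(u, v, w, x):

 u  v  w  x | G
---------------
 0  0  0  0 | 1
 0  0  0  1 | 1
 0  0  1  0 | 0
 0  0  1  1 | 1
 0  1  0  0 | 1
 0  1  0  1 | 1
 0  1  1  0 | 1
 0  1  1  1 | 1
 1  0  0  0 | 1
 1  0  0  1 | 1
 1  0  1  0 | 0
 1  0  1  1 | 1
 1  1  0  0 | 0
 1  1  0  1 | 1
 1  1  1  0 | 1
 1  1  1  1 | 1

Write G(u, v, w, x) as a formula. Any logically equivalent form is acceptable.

G(u, v, w, x) = (((((u' · v') · w) · x') + (((u · v') · w) · x')) + (((u · v) · w') · x'))'

There are just 3 zero rows: (0,0,1,0), (1,0,1,0), (1,1,0,0). Their minterms are ¬u·¬v·w·¬x, u·¬v·w·¬x, u·v·¬w·¬x; the OR of those covers precisely the 0-outputs, and negating it yields G.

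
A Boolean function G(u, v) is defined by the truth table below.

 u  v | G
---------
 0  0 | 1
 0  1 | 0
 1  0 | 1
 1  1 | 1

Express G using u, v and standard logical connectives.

This is v → u (false only at 0,1).

G(u, v) = v -> u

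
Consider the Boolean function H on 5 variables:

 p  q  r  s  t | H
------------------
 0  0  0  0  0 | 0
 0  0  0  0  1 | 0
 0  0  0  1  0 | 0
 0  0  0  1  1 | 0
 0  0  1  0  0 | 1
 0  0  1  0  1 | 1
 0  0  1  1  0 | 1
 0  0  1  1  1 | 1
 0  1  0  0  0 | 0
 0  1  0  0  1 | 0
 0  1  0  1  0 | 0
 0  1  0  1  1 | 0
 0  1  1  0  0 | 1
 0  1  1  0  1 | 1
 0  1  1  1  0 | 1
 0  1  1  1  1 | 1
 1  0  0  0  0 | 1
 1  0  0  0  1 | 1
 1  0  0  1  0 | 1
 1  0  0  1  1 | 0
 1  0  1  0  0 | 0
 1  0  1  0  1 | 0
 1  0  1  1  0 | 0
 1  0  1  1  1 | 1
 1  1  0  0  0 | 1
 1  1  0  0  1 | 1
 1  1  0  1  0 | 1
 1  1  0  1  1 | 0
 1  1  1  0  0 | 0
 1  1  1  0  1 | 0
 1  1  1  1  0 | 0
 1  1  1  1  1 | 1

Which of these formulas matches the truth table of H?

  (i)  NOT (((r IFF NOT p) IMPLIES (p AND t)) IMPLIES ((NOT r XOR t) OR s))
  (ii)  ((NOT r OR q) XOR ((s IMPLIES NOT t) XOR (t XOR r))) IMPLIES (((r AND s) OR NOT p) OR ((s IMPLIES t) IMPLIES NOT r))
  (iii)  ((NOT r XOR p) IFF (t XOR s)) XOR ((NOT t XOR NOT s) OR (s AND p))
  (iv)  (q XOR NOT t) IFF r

(i): at (0,0,0,0,1) it gives 1, but H = 0 — eliminated.
(ii): at (0,0,0,0,0) it gives 1, but H = 0 — eliminated.
(iv): at (0,0,0,0,1) it gives 1, but H = 0 — eliminated.
That leaves (iii). Evaluating it on every row reproduces the table of H exactly.

iii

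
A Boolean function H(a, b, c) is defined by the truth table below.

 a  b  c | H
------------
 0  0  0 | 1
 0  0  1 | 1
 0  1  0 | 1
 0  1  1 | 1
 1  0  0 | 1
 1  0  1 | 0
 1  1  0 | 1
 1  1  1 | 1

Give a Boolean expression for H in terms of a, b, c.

H(a, b, c) = ¬((a ∧ ¬b) ∧ c)

H is 0 on exactly one input, (1,0,1), whose minterm is a·¬b·c. So H is the negation of that single conjunction.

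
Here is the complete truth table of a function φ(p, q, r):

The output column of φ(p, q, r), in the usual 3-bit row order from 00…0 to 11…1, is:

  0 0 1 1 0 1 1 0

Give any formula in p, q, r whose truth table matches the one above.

φ(p, q, r) = ((((not p and q) and not r) or ((not p and q) and r)) or ((p and not q) and r)) or ((p and q) and not r)

The 1-rows are (0,1,0), (0,1,1), (1,0,1), (1,1,0). Each contributes one minterm — ¬p·q·¬r; ¬p·q·r; p·¬q·r; p·q·¬r — and their disjunction is a sum-of-products form of φ.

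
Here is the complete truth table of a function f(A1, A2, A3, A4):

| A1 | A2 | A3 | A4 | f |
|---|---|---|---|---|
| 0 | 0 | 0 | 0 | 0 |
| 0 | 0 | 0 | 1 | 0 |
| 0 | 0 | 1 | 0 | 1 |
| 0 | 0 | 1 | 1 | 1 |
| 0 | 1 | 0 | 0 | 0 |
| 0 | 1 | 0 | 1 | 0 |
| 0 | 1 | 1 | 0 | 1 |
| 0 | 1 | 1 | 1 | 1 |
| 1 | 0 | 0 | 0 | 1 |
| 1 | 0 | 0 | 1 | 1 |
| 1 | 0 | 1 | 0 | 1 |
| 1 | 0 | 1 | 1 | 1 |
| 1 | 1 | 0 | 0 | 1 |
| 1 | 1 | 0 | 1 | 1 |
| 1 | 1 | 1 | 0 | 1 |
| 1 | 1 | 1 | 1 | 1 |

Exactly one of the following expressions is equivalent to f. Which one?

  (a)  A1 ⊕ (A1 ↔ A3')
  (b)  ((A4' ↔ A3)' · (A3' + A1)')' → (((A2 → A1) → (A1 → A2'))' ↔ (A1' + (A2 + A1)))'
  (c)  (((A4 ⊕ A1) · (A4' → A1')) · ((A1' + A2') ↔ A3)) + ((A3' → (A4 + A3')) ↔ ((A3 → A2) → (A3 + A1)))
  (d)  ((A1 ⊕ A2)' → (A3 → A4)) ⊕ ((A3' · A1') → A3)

(a) disagrees with f on (1,0,0,0) (formula → 0, table → 1); rule it out.
(b) disagrees with f on (0,0,0,0) (formula → 1, table → 0); rule it out.
(d) disagrees with f on (0,0,0,0) (formula → 1, table → 0); rule it out.
That leaves (c). Evaluating it on every row reproduces the table of f exactly.

c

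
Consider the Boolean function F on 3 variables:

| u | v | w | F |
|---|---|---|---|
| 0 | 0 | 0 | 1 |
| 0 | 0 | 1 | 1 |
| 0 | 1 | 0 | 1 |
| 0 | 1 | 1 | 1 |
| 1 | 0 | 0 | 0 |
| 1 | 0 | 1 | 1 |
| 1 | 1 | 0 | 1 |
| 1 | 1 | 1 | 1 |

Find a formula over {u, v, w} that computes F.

Only row (1,0,0) gives 0. So F is 1 everywhere except there — the complement of the minterm u·¬v·¬w.

F(u, v, w) = ¬((u ∧ ¬v) ∧ ¬w)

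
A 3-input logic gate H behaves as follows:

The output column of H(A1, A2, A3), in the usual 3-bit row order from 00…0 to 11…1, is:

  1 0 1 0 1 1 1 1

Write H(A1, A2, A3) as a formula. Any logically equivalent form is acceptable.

H(A1, A2, A3) = NOT (((NOT A1 AND NOT A2) AND A3) OR ((NOT A1 AND A2) AND A3))

There are just 2 zero rows: (0,0,1), (0,1,1). Their minterms are ¬A1·¬A2·A3, ¬A1·A2·A3; the OR of those covers precisely the 0-outputs, and negating it yields H.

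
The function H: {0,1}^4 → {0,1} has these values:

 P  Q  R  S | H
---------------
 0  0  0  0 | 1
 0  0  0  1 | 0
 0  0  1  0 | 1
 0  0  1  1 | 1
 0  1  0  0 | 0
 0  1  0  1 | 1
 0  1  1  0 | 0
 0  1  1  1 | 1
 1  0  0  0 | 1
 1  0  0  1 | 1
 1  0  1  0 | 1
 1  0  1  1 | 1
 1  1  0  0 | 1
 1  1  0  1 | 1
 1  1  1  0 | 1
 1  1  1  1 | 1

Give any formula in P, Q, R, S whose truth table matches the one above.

The 0-rows are (0,0,0,1), (0,1,0,0), (0,1,1,0). Take each as a conjunction (¬P·¬Q·¬R·S, ¬P·Q·¬R·¬S, ¬P·Q·R·¬S), form their disjunction, and complement — that gives a formula that is 1 everywhere H is.

H(P, Q, R, S) = not (((((not P and not Q) and not R) and S) or (((not P and Q) and not R) and not S)) or (((not P and Q) and R) and not S))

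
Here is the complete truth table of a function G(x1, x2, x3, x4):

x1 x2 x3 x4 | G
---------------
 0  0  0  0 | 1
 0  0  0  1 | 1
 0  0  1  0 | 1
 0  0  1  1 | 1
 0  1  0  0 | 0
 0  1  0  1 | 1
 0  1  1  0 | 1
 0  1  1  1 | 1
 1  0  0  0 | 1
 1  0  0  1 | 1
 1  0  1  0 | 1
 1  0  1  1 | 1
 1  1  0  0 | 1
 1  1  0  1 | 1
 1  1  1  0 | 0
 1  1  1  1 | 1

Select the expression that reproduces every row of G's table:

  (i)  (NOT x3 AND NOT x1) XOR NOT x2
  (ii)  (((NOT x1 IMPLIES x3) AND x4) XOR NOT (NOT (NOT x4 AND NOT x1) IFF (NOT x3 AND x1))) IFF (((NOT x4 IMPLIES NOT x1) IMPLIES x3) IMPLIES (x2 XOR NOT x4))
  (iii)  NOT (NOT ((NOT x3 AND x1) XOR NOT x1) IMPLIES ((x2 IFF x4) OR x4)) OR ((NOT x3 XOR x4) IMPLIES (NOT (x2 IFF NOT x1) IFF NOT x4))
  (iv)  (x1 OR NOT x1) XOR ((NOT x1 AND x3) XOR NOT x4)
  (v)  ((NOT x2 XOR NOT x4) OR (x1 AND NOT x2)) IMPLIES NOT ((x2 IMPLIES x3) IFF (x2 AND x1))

(i) fails at (0,0,0,0): the formula yields 0, G is 1.
(ii) fails at (0,0,0,0): the formula yields 0, G is 1.
(iii) fails at (0,0,1,1): the formula yields 0, G is 1.
(iv) fails at (0,0,0,0): the formula yields 0, G is 1.
(v) is the remaining candidate, and it agrees with G on all 16 inputs.

v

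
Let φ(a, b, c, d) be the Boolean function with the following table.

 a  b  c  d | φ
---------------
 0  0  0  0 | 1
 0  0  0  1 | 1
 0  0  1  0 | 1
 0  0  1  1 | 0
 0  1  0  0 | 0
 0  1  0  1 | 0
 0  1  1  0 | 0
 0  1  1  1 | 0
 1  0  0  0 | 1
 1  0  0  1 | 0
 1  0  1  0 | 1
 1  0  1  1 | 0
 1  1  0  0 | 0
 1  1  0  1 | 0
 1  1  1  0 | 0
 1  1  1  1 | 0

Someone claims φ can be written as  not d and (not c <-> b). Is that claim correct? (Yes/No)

Test each input against both φ and the formula:
  a=0, b=0, c=0, d=0: formula gives 0, but φ = 1 ✗
Row (0,0,0,0) is a counterexample, so the formula is not equivalent to φ.

No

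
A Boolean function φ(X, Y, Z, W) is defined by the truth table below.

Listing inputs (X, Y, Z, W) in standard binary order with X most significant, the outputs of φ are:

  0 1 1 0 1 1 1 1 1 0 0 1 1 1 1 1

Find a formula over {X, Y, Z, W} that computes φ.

φ(X, Y, Z, W) = not ((((((not X and not Y) and not Z) and not W) or (((not X and not Y) and Z) and W)) or (((X and not Y) and not Z) and W)) or (((X and not Y) and Z) and not W))

φ is 0 on only 4 rows — (0,0,0,0), (0,0,1,1), (1,0,0,1), (1,0,1,0). Writing each as a minterm (¬X·¬Y·¬Z·¬W, ¬X·¬Y·Z·W, X·¬Y·¬Z·W, X·¬Y·Z·¬W) and OR-ing them characterizes exactly where φ=0, so φ is the negation of that disjunction.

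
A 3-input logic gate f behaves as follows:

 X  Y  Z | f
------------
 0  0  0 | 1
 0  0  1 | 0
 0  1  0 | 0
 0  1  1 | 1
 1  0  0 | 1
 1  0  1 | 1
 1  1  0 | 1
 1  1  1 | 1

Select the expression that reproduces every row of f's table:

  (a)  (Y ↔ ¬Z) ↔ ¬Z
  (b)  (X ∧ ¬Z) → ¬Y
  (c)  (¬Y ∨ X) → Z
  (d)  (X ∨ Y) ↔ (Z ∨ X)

(a) fails at (0,0,0): the formula yields 0, f is 1.
(b) fails at (0,0,1): the formula yields 1, f is 0.
(c) fails at (0,0,0): the formula yields 0, f is 1.
That leaves (d). Evaluating it on every row reproduces the table of f exactly.

d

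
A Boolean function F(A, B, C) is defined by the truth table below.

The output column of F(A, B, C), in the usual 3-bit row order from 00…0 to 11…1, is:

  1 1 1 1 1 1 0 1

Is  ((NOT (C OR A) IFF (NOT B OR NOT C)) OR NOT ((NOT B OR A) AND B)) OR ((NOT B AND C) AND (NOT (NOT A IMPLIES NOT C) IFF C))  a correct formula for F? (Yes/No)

Yes

Check the formula against F row by row:
  A=0, B=0, C=0: formula gives 1, F = 1 ✓
  A=0, B=0, C=1: formula gives 1, F = 1 ✓
  A=0, B=1, C=0: formula gives 1, F = 1 ✓
  A=0, B=1, C=1: formula gives 1, F = 1 ✓
  A=1, B=0, C=0: formula gives 1, F = 1 ✓
  … (the remaining 3 rows also agree.)
All 8 rows match — the expression computes F exactly.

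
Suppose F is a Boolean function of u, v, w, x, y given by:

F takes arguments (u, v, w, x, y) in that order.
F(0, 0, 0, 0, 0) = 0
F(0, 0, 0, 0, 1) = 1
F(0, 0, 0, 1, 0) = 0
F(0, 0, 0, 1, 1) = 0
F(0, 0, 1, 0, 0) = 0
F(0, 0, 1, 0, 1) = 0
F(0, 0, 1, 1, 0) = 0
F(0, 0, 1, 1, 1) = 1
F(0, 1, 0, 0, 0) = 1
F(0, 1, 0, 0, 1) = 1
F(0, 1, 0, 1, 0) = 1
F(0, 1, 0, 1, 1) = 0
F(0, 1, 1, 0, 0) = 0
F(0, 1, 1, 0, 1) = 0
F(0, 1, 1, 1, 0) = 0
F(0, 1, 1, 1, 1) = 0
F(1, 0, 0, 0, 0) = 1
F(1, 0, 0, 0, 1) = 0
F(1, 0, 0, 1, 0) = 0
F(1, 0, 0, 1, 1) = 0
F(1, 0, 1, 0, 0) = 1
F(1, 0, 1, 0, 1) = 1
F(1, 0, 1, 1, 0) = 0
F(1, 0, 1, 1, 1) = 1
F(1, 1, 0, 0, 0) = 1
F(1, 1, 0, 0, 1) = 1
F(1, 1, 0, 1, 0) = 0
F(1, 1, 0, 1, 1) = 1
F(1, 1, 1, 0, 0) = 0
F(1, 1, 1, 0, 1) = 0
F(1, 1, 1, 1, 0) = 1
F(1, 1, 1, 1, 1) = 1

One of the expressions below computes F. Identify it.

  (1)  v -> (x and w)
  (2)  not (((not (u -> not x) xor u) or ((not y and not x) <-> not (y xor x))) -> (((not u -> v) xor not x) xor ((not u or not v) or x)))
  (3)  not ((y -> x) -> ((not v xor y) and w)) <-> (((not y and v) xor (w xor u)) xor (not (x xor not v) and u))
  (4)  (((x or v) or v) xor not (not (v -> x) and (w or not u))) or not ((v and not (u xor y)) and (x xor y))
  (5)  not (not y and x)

3

(1): at (0,0,0,0,0) it gives 1, but F = 0 — eliminated.
(2): at (0,0,0,0,0) it gives 1, but F = 0 — eliminated.
(4): at (0,0,0,0,0) it gives 1, but F = 0 — eliminated.
(5): at (0,0,0,0,0) it gives 1, but F = 0 — eliminated.
That leaves (3). Evaluating it on every row reproduces the table of F exactly.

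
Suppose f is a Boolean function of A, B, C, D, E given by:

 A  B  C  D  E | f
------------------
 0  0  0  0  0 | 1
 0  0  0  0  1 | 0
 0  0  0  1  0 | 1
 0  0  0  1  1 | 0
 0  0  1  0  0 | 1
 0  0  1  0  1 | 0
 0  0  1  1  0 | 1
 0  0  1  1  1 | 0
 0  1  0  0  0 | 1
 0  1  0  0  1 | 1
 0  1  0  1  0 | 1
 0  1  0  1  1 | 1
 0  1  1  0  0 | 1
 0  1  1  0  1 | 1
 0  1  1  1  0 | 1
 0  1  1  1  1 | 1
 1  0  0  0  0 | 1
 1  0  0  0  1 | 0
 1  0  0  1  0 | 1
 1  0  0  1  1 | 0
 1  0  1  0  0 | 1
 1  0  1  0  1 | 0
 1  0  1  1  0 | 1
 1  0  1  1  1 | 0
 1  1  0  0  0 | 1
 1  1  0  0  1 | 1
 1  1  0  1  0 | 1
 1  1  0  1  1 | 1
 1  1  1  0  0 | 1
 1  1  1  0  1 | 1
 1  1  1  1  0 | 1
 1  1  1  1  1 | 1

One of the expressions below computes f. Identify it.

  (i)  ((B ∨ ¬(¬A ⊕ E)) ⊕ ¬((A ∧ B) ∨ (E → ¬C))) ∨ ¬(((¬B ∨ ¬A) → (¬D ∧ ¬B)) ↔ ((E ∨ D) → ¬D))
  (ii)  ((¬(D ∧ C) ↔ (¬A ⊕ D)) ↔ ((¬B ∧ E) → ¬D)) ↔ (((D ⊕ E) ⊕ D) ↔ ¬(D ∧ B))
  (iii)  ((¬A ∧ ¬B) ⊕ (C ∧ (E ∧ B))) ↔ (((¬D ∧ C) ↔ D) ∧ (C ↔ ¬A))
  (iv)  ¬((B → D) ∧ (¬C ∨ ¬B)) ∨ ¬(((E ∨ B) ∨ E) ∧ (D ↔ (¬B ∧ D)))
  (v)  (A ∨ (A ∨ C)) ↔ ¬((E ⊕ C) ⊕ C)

iv

(i) disagrees with f on (0,0,0,0,0) (formula → 0, table → 1); rule it out.
(ii) disagrees with f on (0,0,0,0,0) (formula → 0, table → 1); rule it out.
(iii) disagrees with f on (0,0,0,0,0) (formula → 0, table → 1); rule it out.
(v) disagrees with f on (0,0,0,0,0) (formula → 0, table → 1); rule it out.
That leaves (iv). Evaluating it on every row reproduces the table of f exactly.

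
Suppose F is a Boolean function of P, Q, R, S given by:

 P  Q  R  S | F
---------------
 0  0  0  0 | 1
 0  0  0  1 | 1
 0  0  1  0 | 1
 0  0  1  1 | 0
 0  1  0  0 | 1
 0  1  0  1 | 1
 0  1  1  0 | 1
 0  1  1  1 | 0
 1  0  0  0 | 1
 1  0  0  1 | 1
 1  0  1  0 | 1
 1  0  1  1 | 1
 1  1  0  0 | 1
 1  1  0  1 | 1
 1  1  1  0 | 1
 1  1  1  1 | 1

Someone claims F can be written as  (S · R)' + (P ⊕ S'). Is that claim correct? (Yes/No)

Test each input against both F and the formula:
  P=0, Q=0, R=0, S=0: formula gives 1, F = 1 ✓
  P=0, Q=0, R=0, S=1: formula gives 1, F = 1 ✓
  P=0, Q=0, R=1, S=0: formula gives 1, F = 1 ✓
  P=0, Q=0, R=1, S=1: formula gives 0, F = 0 ✓
  … (the remaining 12 rows also agree.)
All 16 rows match — the expression computes F exactly.

Yes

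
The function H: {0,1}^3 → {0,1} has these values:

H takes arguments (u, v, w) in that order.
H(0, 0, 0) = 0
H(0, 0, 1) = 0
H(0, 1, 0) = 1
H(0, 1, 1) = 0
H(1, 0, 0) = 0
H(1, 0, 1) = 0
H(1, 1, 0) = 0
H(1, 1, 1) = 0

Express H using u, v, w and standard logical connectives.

H(u, v, w) = (not u and v) and not w

H is 1 on exactly one input, (0,1,0), whose minterm is ¬u·v·¬w. So H is just that conjunction.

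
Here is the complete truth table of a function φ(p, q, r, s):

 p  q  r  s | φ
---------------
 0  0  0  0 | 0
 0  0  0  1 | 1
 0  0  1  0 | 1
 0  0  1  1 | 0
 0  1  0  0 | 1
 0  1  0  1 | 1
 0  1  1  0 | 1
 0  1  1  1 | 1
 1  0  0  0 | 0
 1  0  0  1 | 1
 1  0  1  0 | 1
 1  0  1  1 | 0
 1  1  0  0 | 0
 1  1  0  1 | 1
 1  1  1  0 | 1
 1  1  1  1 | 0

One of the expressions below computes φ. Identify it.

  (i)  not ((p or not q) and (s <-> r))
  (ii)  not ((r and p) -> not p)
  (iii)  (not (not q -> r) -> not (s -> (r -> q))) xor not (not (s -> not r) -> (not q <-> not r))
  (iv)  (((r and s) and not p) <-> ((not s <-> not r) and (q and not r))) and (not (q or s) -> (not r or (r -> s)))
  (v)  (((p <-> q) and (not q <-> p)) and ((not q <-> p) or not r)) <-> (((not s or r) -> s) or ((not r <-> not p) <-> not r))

i

(ii): at (0,0,0,1) it gives 0, but φ = 1 — eliminated.
(iii): at (0,0,0,1) it gives 0, but φ = 1 — eliminated.
(iv): at (0,0,0,0) it gives 1, but φ = 0 — eliminated.
(v): at (0,0,0,1) it gives 0, but φ = 1 — eliminated.
Only (i) survives; checking it on all 16 rows confirms it matches φ.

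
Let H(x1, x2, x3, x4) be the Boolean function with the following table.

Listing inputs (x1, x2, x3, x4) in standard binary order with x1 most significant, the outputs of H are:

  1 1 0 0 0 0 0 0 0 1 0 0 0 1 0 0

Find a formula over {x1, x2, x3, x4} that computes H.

Collect the rows where H=1 — (0,0,0,0), (0,0,0,1), (1,0,0,1), (1,1,0,1) — and write one minterm per row: ¬x1·¬x2·¬x3·¬x4, ¬x1·¬x2·¬x3·x4, x1·¬x2·¬x3·x4, x1·x2·¬x3·x4. Their union (logical OR) reproduces the table exactly.

H(x1, x2, x3, x4) = (((((not x1 and not x2) and not x3) and not x4) or (((not x1 and not x2) and not x3) and x4)) or (((x1 and not x2) and not x3) and x4)) or (((x1 and x2) and not x3) and x4)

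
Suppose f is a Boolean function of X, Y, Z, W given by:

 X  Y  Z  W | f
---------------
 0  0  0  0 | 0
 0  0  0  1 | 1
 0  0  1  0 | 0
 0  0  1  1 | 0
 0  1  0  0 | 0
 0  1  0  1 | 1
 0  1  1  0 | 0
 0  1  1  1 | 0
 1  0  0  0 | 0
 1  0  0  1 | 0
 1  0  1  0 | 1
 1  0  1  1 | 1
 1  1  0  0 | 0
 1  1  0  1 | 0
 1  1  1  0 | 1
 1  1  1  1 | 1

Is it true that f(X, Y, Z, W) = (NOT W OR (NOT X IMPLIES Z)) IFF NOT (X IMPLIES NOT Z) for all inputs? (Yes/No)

Check the formula against f row by row:
  X=0, Y=0, Z=0, W=0: formula gives 0, f = 0 ✓
  X=0, Y=0, Z=0, W=1: formula gives 1, f = 1 ✓
  X=0, Y=0, Z=1, W=0: formula gives 0, f = 0 ✓
  X=0, Y=0, Z=1, W=1: formula gives 0, f = 0 ✓
  … (the remaining 12 rows also agree.)
Every row agrees, so the formula is equivalent.

Yes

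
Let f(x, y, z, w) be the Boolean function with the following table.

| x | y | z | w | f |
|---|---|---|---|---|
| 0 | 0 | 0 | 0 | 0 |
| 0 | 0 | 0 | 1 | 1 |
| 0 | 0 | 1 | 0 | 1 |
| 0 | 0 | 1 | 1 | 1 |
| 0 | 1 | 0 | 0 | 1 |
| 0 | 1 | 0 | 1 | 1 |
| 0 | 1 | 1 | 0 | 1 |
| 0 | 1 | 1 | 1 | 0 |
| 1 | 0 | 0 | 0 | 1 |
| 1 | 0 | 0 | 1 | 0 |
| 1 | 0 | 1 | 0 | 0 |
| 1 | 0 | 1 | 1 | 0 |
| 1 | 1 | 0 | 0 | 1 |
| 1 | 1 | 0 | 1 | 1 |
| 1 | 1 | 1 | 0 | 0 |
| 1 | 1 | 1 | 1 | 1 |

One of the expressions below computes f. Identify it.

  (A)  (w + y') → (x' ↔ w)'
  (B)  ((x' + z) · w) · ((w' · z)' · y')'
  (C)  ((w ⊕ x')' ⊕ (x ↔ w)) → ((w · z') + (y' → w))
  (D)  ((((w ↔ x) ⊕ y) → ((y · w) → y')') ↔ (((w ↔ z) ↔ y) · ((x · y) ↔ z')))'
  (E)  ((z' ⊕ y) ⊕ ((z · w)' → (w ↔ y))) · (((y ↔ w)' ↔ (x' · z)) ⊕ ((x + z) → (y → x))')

D

(A) disagrees with f on (0,0,0,0) (formula → 1, table → 0); rule it out.
(B) disagrees with f on (0,0,0,1) (formula → 0, table → 1); rule it out.
(C) disagrees with f on (0,0,1,0) (formula → 0, table → 1); rule it out.
(E) disagrees with f on (0,0,0,1) (formula → 0, table → 1); rule it out.
Only (D) survives; checking it on all 16 rows confirms it matches f.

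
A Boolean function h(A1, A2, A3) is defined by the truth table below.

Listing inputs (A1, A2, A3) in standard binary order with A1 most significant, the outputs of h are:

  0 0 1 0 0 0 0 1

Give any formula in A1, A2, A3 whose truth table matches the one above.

The 1-rows are (0,1,0), (1,1,1). Each contributes one minterm — ¬A1·A2·¬A3; A1·A2·A3 — and their disjunction is a sum-of-products form of h.

h(A1, A2, A3) = ((¬A1 ∧ A2) ∧ ¬A3) ∨ ((A1 ∧ A2) ∧ A3)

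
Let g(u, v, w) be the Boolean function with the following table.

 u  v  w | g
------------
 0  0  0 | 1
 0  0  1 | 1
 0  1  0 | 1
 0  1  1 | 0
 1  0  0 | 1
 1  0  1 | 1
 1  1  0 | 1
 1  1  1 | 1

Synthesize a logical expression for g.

g(u, v, w) = not ((not u and v) and w)

Only row (0,1,1) gives 0. So g is 1 everywhere except there — the complement of the minterm ¬u·v·w.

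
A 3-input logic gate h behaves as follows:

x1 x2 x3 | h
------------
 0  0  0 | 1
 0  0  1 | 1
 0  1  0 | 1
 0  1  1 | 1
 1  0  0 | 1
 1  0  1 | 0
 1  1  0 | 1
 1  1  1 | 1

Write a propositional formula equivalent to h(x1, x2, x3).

h(x1, x2, x3) = ((x1 · x2') · x3)'

Only row (1,0,1) gives 0. So h is 1 everywhere except there — the complement of the minterm x1·¬x2·x3.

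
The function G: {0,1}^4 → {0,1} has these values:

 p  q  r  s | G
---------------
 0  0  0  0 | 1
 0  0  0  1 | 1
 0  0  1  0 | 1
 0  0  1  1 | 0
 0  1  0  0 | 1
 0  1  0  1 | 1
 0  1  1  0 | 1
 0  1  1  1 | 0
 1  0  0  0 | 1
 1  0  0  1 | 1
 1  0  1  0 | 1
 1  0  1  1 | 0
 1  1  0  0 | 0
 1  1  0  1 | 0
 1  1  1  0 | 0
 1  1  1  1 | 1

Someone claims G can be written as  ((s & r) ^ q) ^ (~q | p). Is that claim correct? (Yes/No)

Evaluate ((s & r) ^ q) ^ (~q | p) on each row and compare to G:
  p=0, q=0, r=0, s=0: formula gives 1, G = 1 ✓
  p=0, q=0, r=0, s=1: formula gives 1, G = 1 ✓
  p=0, q=0, r=1, s=0: formula gives 1, G = 1 ✓
  p=0, q=0, r=1, s=1: formula gives 0, G = 0 ✓
  …and likewise for the remaining 12 rows.
All 16 rows match — the expression computes G exactly.

Yes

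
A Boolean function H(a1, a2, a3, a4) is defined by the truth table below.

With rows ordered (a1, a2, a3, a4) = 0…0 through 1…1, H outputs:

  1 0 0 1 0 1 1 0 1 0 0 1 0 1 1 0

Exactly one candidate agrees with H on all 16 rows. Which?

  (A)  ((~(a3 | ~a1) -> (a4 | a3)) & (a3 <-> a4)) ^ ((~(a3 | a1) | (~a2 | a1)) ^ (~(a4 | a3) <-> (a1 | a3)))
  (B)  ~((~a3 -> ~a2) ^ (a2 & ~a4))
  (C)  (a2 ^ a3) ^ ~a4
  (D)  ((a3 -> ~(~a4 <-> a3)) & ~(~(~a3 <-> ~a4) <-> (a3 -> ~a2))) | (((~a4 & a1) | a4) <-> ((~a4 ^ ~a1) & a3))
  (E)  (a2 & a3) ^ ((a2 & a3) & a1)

(A) disagrees with H on (0,0,0,0) (formula → 0, table → 1); rule it out.
(B) disagrees with H on (0,0,0,0) (formula → 0, table → 1); rule it out.
(D) disagrees with H on (0,0,1,0) (formula → 1, table → 0); rule it out.
(E) disagrees with H on (0,0,0,0) (formula → 0, table → 1); rule it out.
Only (C) survives; checking it on all 16 rows confirms it matches H.

C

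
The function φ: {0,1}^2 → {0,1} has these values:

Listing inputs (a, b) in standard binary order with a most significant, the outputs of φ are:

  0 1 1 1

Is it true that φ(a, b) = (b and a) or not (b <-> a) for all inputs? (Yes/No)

Test each input against both φ and the formula:
  a=0, b=0: formula gives 0, φ = 0 ✓
  a=0, b=1: formula gives 1, φ = 1 ✓
  a=1, b=0: formula gives 1, φ = 1 ✓
  a=1, b=1: formula gives 1, φ = 1 ✓
All 4 rows match — the expression computes φ exactly.

Yes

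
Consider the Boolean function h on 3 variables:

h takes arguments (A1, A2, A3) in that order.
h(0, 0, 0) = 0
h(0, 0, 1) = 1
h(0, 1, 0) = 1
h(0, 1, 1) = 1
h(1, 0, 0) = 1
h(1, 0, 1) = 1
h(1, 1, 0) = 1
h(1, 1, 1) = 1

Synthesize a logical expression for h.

The output is 1 whenever at least one input is 1 — the OR of all inputs.

h(A1, A2, A3) = (A1 ∨ A2) ∨ A3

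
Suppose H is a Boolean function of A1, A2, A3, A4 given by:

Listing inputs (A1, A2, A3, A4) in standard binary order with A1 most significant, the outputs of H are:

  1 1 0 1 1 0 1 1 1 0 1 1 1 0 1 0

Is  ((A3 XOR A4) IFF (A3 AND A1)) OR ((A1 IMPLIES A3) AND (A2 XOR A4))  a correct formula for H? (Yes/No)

Yes

Evaluate ((A3 XOR A4) IFF (A3 AND A1)) OR ((A1 IMPLIES A3) AND (A2 XOR A4)) on each row and compare to H:
  A1=0, A2=0, A3=0, A4=0: formula gives 1, H = 1 ✓
  A1=0, A2=0, A3=0, A4=1: formula gives 1, H = 1 ✓
  A1=0, A2=0, A3=1, A4=0: formula gives 0, H = 0 ✓
  A1=0, A2=0, A3=1, A4=1: formula gives 1, H = 1 ✓
  …and likewise for the remaining 12 rows.
All 16 rows match — the expression computes H exactly.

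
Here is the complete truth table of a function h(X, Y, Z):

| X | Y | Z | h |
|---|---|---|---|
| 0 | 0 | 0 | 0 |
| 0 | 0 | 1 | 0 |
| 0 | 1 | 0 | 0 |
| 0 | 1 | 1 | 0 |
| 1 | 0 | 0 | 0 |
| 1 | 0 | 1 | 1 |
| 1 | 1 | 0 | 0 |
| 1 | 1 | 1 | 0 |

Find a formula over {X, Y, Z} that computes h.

Only row (1,0,1) gives 1. That row's minterm X·¬Y·Z is h directly.

h(X, Y, Z) = (X AND NOT Y) AND Z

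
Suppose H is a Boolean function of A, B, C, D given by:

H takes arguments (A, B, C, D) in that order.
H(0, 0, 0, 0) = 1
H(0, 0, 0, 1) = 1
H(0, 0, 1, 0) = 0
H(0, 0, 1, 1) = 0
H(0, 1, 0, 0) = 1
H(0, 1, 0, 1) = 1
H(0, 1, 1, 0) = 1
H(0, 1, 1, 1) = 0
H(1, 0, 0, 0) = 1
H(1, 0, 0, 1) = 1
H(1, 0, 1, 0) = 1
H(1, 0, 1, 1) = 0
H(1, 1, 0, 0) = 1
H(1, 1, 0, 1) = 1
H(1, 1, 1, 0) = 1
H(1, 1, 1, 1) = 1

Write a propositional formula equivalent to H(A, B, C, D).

H is 0 on only 4 rows — (0,0,1,0), (0,0,1,1), (0,1,1,1), (1,0,1,1). Writing each as a minterm (¬A·¬B·C·¬D, ¬A·¬B·C·D, ¬A·B·C·D, A·¬B·C·D) and OR-ing them characterizes exactly where H=0, so H is the negation of that disjunction.

H(A, B, C, D) = ~((((((~A & ~B) & C) & ~D) | (((~A & ~B) & C) & D)) | (((~A & B) & C) & D)) | (((A & ~B) & C) & D))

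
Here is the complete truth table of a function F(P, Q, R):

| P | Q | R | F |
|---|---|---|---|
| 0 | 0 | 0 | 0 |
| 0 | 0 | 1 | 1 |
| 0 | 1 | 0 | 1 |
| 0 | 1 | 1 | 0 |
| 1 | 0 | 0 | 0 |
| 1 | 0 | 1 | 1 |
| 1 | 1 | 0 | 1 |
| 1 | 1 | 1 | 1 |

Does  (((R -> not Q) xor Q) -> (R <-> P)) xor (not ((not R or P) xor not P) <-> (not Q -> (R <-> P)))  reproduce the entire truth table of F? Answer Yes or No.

Check the formula against F row by row:
  P=0, Q=0, R=0: formula gives 0, F = 0 ✓
  P=0, Q=0, R=1: formula gives 1, F = 1 ✓
  P=0, Q=1, R=0: formula gives 0, but F = 1 ✗
Row (0,1,0) is a counterexample, so the formula is not equivalent to F.

No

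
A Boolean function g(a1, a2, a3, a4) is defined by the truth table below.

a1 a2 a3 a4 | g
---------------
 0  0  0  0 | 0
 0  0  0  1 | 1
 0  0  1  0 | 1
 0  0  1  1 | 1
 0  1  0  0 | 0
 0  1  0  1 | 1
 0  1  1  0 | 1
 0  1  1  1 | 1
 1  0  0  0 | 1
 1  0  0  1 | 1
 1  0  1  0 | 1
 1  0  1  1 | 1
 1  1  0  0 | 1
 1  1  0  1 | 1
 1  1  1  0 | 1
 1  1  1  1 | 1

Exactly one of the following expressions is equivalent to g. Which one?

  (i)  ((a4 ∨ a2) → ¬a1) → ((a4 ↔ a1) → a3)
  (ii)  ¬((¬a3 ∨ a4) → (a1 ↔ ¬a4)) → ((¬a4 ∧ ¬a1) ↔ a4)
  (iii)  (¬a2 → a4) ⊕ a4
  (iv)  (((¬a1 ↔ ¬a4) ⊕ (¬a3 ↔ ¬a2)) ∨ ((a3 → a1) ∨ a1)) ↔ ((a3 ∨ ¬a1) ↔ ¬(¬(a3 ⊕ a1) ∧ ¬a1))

(ii): at (1,0,0,1) it gives 0, but g = 1 — eliminated.
(iii): at (0,0,0,1) it gives 0, but g = 1 — eliminated.
(iv): at (0,0,0,1) it gives 0, but g = 1 — eliminated.
Only (i) survives; checking it on all 16 rows confirms it matches g.

i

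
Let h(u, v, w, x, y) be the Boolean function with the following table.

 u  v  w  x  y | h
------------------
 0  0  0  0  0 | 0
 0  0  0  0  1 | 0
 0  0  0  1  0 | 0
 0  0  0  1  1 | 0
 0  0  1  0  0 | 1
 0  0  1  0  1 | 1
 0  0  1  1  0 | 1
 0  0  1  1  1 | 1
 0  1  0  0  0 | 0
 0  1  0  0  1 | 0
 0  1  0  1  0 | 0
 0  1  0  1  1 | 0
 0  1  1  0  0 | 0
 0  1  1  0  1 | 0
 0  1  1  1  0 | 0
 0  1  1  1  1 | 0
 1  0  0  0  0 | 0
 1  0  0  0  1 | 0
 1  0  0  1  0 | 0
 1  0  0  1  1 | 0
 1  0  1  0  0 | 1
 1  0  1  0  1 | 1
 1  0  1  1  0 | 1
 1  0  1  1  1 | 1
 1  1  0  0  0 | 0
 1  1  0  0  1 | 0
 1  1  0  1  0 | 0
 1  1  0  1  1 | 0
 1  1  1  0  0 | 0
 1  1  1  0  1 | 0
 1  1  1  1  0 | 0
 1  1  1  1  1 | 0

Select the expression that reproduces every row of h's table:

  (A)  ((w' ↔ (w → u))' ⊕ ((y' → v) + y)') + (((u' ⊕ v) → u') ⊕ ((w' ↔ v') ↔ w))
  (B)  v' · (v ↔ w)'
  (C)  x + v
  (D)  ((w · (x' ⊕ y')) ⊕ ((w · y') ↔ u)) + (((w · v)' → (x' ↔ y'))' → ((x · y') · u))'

B

(A) fails at (0,0,0,0,0): the formula yields 1, h is 0.
(C) fails at (0,0,0,1,0): the formula yields 1, h is 0.
(D) fails at (0,0,0,0,0): the formula yields 1, h is 0.
(B) is the remaining candidate, and it agrees with h on all 32 inputs.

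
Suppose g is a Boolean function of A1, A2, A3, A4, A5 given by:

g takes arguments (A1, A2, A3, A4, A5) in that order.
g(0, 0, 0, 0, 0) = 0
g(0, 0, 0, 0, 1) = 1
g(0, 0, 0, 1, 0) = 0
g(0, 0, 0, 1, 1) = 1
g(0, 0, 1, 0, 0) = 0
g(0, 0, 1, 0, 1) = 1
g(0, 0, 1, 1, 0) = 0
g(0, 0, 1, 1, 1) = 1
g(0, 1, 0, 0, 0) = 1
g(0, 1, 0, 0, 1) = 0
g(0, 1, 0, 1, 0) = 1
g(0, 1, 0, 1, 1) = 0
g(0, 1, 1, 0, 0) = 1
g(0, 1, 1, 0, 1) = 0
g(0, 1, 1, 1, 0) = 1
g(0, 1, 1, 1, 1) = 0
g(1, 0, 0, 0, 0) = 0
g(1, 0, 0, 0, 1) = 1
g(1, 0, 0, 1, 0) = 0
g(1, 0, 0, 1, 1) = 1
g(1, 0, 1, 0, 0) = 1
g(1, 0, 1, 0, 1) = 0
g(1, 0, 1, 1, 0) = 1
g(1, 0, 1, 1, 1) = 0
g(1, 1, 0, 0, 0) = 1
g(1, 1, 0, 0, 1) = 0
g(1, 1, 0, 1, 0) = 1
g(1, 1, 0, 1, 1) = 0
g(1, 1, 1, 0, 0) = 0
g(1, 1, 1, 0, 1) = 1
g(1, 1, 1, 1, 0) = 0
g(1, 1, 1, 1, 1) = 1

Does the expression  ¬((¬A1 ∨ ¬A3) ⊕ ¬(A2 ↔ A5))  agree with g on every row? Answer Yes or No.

Evaluate ¬((¬A1 ∨ ¬A3) ⊕ ¬(A2 ↔ A5)) on each row and compare to g:
  A1=0, A2=0, A3=0, A4=0, A5=0: formula gives 0, g = 0 ✓
  A1=0, A2=0, A3=0, A4=0, A5=1: formula gives 1, g = 1 ✓
  A1=0, A2=0, A3=0, A4=1, A5=0: formula gives 0, g = 0 ✓
  A1=0, A2=0, A3=0, A4=1, A5=1: formula gives 1, g = 1 ✓
  …and likewise for the remaining 28 rows.
All 32 rows match — the expression computes g exactly.

Yes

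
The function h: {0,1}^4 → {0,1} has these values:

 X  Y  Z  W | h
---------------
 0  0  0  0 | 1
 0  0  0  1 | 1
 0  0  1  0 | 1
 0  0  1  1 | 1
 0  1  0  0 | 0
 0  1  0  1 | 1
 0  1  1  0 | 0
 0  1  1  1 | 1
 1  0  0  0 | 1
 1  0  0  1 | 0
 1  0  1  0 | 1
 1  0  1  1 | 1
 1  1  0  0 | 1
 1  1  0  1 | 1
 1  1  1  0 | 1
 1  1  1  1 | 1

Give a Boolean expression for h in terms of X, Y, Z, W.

h(X, Y, Z, W) = ~(((((~X & Y) & ~Z) & ~W) | (((~X & Y) & Z) & ~W)) | (((X & ~Y) & ~Z) & W))

h is 0 on only 3 rows — (0,1,0,0), (0,1,1,0), (1,0,0,1). Writing each as a minterm (¬X·Y·¬Z·¬W, ¬X·Y·Z·¬W, X·¬Y·¬Z·W) and OR-ing them characterizes exactly where h=0, so h is the negation of that disjunction.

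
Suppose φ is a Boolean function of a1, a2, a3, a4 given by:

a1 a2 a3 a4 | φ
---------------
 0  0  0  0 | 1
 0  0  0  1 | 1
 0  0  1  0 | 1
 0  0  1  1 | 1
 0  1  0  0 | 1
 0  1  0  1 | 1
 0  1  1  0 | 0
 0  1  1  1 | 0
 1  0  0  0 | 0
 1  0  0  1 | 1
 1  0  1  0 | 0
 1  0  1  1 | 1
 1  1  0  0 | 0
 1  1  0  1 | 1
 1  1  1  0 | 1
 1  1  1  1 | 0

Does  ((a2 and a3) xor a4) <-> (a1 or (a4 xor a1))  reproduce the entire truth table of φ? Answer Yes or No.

Check the formula against φ row by row:
  a1=0, a2=0, a3=0, a4=0: formula gives 1, φ = 1 ✓
  a1=0, a2=0, a3=0, a4=1: formula gives 1, φ = 1 ✓
  a1=0, a2=0, a3=1, a4=0: formula gives 1, φ = 1 ✓
  a1=0, a2=0, a3=1, a4=1: formula gives 1, φ = 1 ✓
  … (the remaining 12 rows also agree.)
Every row agrees, so the formula is equivalent.

Yes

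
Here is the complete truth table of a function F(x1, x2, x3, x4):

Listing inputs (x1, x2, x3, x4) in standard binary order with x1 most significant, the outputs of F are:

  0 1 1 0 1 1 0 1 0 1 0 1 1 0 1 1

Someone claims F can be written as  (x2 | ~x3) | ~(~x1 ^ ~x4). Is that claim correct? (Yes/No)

No

Test each input against both F and the formula:
  x1=0, x2=0, x3=0, x4=0: formula gives 1, but F = 0 ✗
Row (0,0,0,0) is a counterexample, so the formula is not equivalent to F.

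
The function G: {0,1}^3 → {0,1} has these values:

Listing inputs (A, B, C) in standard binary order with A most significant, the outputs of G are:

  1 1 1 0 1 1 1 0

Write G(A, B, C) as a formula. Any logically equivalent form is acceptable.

G is 0 on only 2 rows — (0,1,1), (1,1,1). Writing each as a minterm (¬A·B·C, A·B·C) and OR-ing them characterizes exactly where G=0, so G is the negation of that disjunction.

G(A, B, C) = not (((not A and B) and C) or ((A and B) and C))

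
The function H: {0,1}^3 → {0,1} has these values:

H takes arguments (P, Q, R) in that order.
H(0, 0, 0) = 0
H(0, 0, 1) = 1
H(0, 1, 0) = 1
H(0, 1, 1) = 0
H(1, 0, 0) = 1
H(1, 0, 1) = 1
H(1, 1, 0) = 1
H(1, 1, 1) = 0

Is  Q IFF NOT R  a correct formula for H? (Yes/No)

No

Test each input against both H and the formula:
  P=0, Q=0, R=0: formula gives 0, H = 0 ✓
  P=0, Q=0, R=1: formula gives 1, H = 1 ✓
  P=0, Q=1, R=0: formula gives 1, H = 1 ✓
  P=0, Q=1, R=1: formula gives 0, H = 0 ✓
  P=1, Q=0, R=0: formula gives 0, but H = 1 ✗
Since they disagree at (1,0,0), the expression is not a correct formula for H.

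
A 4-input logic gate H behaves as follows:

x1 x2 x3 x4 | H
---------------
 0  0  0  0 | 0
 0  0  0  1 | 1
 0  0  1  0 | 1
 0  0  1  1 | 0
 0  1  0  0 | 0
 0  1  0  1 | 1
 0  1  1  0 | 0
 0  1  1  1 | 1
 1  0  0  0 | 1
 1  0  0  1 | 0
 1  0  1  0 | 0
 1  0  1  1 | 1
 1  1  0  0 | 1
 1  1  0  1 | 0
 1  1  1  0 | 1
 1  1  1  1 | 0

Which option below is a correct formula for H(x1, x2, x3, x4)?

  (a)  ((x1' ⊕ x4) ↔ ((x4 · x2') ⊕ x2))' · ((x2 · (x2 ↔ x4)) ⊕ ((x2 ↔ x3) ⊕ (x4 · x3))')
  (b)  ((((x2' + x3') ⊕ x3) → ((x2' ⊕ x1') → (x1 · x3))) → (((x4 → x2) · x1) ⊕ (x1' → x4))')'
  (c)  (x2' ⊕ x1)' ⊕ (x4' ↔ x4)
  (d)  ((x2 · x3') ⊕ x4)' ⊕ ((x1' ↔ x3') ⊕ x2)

d

(a) disagrees with H on (0,0,0,1) (formula → 0, table → 1); rule it out.
(b) disagrees with H on (0,0,1,0) (formula → 0, table → 1); rule it out.
(c) disagrees with H on (0,0,0,1) (formula → 0, table → 1); rule it out.
(d) is the remaining candidate, and it agrees with H on all 16 inputs.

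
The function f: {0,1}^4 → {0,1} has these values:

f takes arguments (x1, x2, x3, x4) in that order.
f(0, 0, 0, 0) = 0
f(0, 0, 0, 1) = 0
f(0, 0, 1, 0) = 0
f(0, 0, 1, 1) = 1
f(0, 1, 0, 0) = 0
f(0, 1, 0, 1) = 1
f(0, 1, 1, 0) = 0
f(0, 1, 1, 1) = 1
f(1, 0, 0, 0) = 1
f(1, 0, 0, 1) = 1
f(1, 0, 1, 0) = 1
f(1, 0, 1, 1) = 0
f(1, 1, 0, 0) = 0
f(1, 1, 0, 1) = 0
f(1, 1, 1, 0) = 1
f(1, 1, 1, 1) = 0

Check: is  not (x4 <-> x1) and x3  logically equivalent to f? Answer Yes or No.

Check the formula against f row by row:
  x1=0, x2=0, x3=0, x4=0: formula gives 0, f = 0 ✓
  x1=0, x2=0, x3=0, x4=1: formula gives 0, f = 0 ✓
  x1=0, x2=0, x3=1, x4=0: formula gives 0, f = 0 ✓
  x1=0, x2=0, x3=1, x4=1: formula gives 1, f = 1 ✓
  …
  x1=0, x2=1, x3=0, x4=1: formula gives 0, but f = 1 ✗
A single disagreement suffices: at (0,1,0,1) they differ, so the formula does not compute f.

No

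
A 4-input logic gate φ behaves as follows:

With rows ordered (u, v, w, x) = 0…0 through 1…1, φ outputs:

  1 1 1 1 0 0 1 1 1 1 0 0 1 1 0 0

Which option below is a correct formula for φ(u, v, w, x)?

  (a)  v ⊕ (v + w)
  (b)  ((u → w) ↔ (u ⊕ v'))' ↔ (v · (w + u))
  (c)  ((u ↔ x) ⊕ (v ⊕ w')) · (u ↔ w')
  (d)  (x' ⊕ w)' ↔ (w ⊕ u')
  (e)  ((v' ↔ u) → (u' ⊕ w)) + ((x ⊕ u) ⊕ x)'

(a): at (0,0,0,0) it gives 0, but φ = 1 — eliminated.
(c): at (0,0,0,0) it gives 0, but φ = 1 — eliminated.
(d): at (0,0,0,0) it gives 0, but φ = 1 — eliminated.
(e): at (0,1,0,0) it gives 1, but φ = 0 — eliminated.
That leaves (b). Evaluating it on every row reproduces the table of φ exactly.

b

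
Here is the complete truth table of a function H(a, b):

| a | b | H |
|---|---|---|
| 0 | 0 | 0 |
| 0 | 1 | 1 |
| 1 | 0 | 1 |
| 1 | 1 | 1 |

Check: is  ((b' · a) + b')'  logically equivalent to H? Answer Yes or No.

Test each input against both H and the formula:
  a=0, b=0: formula gives 0, H = 0 ✓
  a=0, b=1: formula gives 1, H = 1 ✓
  a=1, b=0: formula gives 0, but H = 1 ✗
A single disagreement suffices: at (1,0) they differ, so the formula does not compute H.

No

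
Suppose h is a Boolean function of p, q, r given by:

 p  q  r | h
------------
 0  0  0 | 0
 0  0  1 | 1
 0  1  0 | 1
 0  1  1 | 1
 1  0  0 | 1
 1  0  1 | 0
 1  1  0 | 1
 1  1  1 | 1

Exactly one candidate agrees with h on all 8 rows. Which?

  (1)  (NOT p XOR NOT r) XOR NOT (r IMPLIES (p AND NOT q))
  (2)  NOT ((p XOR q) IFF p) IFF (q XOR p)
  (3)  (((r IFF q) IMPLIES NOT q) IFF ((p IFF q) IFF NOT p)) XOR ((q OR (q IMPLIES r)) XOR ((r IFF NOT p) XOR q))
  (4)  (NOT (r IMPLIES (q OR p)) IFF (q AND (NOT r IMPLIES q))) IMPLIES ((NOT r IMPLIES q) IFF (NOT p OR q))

4

(1) fails at (0,0,1): the formula yields 0, h is 1.
(2) fails at (0,0,0): the formula yields 1, h is 0.
(3) fails at (0,1,0): the formula yields 0, h is 1.
That leaves (4). Evaluating it on every row reproduces the table of h exactly.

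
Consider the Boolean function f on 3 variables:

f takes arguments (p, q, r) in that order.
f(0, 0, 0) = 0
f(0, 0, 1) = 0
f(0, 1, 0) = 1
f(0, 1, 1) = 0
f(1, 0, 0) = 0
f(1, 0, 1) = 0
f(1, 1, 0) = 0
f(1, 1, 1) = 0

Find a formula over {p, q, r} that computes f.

f(p, q, r) = (not p and q) and not r

f is 1 on exactly one input, (0,1,0), whose minterm is ¬p·q·¬r. So f is just that conjunction.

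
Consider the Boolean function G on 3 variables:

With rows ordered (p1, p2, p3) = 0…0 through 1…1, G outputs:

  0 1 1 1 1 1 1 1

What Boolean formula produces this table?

G(p1, p2, p3) = (p1 | p2) | p3

The output is 1 whenever at least one input is 1 — the OR of all inputs.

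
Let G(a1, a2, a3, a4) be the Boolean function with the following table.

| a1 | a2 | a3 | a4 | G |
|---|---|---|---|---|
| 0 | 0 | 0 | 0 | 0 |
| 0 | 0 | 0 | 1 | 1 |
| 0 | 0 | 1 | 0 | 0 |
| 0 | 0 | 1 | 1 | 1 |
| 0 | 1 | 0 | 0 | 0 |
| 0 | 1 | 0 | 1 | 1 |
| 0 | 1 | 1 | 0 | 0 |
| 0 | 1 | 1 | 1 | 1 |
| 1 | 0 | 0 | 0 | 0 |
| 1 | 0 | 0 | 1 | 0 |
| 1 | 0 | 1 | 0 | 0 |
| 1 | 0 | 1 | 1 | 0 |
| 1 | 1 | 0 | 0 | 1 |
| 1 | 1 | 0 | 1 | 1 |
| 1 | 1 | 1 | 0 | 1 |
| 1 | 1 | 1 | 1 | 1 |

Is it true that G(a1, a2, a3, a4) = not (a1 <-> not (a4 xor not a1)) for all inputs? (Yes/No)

Check the formula against G row by row:
  a1=0, a2=0, a3=0, a4=0: formula gives 0, G = 0 ✓
  a1=0, a2=0, a3=0, a4=1: formula gives 1, G = 1 ✓
  a1=0, a2=0, a3=1, a4=0: formula gives 0, G = 0 ✓
  a1=0, a2=0, a3=1, a4=1: formula gives 1, G = 1 ✓
  …
  a1=1, a2=0, a3=0, a4=1: formula gives 1, but G = 0 ✗
Row (1,0,0,1) is a counterexample, so the formula is not equivalent to G.

No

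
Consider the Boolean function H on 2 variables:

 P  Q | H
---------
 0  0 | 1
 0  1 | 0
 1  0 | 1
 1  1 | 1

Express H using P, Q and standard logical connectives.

This is Q → P (false only at 0,1).

H(P, Q) = Q -> P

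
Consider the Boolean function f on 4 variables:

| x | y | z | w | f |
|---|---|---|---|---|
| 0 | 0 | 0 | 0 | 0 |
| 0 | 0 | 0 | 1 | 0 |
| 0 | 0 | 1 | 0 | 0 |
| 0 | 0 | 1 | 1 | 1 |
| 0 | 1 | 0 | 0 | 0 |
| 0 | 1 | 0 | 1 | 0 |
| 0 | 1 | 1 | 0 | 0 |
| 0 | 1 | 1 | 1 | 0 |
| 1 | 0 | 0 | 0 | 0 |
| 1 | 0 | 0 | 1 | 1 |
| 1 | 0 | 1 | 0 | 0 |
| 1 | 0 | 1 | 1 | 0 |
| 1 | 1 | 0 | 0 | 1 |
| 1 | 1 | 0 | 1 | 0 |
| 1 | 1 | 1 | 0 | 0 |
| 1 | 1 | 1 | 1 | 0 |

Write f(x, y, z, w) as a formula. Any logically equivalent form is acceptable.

f(x, y, z, w) = ((((~x & ~y) & z) & w) | (((x & ~y) & ~z) & w)) | (((x & y) & ~z) & ~w)

f=1 on 3 inputs: (0,0,1,1), (1,0,0,1), (1,1,0,0). Reading each as a conjunction of literals (¬x·¬y·z·w, x·¬y·¬z·w, x·y·¬z·¬w) and taking the OR gives the canonical DNF.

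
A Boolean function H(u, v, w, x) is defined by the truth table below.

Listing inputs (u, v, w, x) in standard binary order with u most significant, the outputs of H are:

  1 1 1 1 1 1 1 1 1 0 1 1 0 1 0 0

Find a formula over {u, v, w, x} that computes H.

H(u, v, w, x) = not ((((((u and not v) and not w) and x) or (((u and v) and not w) and not x)) or (((u and v) and w) and not x)) or (((u and v) and w) and x))

There are just 4 zero rows: (1,0,0,1), (1,1,0,0), (1,1,1,0), (1,1,1,1). Their minterms are u·¬v·¬w·x, u·v·¬w·¬x, u·v·w·¬x, u·v·w·x; the OR of those covers precisely the 0-outputs, and negating it yields H.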